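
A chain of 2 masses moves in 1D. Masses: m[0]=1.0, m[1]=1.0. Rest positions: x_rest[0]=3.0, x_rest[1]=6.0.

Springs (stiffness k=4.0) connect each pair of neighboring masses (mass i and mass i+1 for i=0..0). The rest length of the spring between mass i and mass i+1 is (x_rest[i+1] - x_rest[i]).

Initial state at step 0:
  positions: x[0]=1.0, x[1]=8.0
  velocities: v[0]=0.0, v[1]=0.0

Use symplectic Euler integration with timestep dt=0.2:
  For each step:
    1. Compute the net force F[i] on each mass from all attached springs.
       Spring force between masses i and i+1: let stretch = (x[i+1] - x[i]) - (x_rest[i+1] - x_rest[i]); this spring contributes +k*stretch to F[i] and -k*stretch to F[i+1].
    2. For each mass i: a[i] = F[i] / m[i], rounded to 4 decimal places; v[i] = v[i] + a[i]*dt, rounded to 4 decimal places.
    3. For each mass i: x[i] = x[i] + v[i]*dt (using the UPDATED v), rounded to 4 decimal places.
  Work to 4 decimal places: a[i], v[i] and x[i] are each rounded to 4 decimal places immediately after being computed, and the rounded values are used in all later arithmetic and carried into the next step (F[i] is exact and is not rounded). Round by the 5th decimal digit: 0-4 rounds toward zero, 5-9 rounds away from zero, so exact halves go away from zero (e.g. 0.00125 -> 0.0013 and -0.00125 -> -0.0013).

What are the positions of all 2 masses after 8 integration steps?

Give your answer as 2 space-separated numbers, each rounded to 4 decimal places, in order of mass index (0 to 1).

Step 0: x=[1.0000 8.0000] v=[0.0000 0.0000]
Step 1: x=[1.6400 7.3600] v=[3.2000 -3.2000]
Step 2: x=[2.7152 6.2848] v=[5.3760 -5.3760]
Step 3: x=[3.8815 5.1185] v=[5.8317 -5.8317]
Step 4: x=[4.7658 4.2342] v=[4.4213 -4.4213]
Step 5: x=[5.0850 3.9150] v=[1.5960 -1.5960]
Step 6: x=[4.7370 4.2630] v=[-1.7400 1.7400]
Step 7: x=[3.8332 5.1668] v=[-4.5192 4.5192]
Step 8: x=[2.6627 6.3373] v=[-5.8523 5.8523]

Answer: 2.6627 6.3373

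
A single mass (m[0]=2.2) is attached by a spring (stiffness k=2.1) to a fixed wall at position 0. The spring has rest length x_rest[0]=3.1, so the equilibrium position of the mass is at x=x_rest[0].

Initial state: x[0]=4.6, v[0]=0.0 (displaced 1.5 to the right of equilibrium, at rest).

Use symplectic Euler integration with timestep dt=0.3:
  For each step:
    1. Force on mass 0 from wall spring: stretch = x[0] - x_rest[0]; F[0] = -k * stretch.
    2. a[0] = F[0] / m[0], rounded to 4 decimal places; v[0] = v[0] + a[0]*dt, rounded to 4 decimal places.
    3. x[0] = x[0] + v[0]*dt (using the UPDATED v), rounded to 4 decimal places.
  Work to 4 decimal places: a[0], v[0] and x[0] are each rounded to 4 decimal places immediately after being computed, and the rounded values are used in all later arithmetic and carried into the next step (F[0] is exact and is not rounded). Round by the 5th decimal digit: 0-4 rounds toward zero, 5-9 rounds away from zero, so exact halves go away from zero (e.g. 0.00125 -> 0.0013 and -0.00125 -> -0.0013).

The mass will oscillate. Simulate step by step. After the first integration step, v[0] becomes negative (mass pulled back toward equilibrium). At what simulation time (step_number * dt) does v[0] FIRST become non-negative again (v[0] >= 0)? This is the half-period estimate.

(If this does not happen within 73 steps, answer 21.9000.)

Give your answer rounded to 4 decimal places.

Answer: 3.3000

Derivation:
Step 0: x=[4.6000] v=[0.0000]
Step 1: x=[4.4712] v=[-0.4295]
Step 2: x=[4.2245] v=[-0.8222]
Step 3: x=[3.8812] v=[-1.1442]
Step 4: x=[3.4708] v=[-1.3679]
Step 5: x=[3.0286] v=[-1.4741]
Step 6: x=[2.5925] v=[-1.4536]
Step 7: x=[2.2000] v=[-1.3083]
Step 8: x=[1.8848] v=[-1.0506]
Step 9: x=[1.6740] v=[-0.7026]
Step 10: x=[1.5857] v=[-0.2942]
Step 11: x=[1.6276] v=[0.1395]
First v>=0 after going negative at step 11, time=3.3000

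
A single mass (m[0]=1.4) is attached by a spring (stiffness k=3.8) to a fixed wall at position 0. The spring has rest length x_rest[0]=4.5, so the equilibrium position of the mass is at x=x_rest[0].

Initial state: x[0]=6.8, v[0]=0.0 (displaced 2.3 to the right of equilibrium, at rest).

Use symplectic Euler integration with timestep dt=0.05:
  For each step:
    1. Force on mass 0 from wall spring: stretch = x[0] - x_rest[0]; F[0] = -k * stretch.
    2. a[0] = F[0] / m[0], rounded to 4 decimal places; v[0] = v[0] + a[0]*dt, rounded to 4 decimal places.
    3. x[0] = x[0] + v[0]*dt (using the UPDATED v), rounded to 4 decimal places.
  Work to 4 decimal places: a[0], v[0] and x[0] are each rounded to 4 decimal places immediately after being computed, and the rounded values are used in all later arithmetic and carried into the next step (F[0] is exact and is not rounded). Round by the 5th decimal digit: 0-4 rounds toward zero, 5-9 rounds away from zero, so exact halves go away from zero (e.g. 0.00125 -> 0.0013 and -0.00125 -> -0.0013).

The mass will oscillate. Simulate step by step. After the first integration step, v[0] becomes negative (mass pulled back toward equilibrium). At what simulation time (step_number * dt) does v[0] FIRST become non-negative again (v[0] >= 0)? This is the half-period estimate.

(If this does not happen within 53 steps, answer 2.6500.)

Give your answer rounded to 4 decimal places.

Step 0: x=[6.8000] v=[0.0000]
Step 1: x=[6.7844] v=[-0.3121]
Step 2: x=[6.7533] v=[-0.6221]
Step 3: x=[6.7069] v=[-0.9279]
Step 4: x=[6.6455] v=[-1.2274]
Step 5: x=[6.5696] v=[-1.5186]
Step 6: x=[6.4796] v=[-1.7995]
Step 7: x=[6.3762] v=[-2.0682]
Step 8: x=[6.2601] v=[-2.3228]
Step 9: x=[6.1320] v=[-2.5617]
Step 10: x=[5.9928] v=[-2.7832]
Step 11: x=[5.8435] v=[-2.9858]
Step 12: x=[5.6851] v=[-3.1681]
Step 13: x=[5.5187] v=[-3.3289]
Step 14: x=[5.3453] v=[-3.4672]
Step 15: x=[5.1662] v=[-3.5819]
Step 16: x=[4.9826] v=[-3.6723]
Step 17: x=[4.7957] v=[-3.7378]
Step 18: x=[4.6068] v=[-3.7779]
Step 19: x=[4.4172] v=[-3.7924]
Step 20: x=[4.2281] v=[-3.7812]
Step 21: x=[4.0409] v=[-3.7443]
Step 22: x=[3.8568] v=[-3.6820]
Step 23: x=[3.6771] v=[-3.5947]
Step 24: x=[3.5030] v=[-3.4830]
Step 25: x=[3.3356] v=[-3.3477]
Step 26: x=[3.1761] v=[-3.1897]
Step 27: x=[3.0256] v=[-3.0100]
Step 28: x=[2.8851] v=[-2.8099]
Step 29: x=[2.7556] v=[-2.5907]
Step 30: x=[2.6379] v=[-2.3540]
Step 31: x=[2.5328] v=[-2.1013]
Step 32: x=[2.4411] v=[-1.8343]
Step 33: x=[2.3634] v=[-1.5549]
Step 34: x=[2.3002] v=[-1.2649]
Step 35: x=[2.2519] v=[-0.9664]
Step 36: x=[2.2188] v=[-0.6613]
Step 37: x=[2.2012] v=[-0.3517]
Step 38: x=[2.1992] v=[-0.0397]
Step 39: x=[2.2128] v=[0.2726]
First v>=0 after going negative at step 39, time=1.9500

Answer: 1.9500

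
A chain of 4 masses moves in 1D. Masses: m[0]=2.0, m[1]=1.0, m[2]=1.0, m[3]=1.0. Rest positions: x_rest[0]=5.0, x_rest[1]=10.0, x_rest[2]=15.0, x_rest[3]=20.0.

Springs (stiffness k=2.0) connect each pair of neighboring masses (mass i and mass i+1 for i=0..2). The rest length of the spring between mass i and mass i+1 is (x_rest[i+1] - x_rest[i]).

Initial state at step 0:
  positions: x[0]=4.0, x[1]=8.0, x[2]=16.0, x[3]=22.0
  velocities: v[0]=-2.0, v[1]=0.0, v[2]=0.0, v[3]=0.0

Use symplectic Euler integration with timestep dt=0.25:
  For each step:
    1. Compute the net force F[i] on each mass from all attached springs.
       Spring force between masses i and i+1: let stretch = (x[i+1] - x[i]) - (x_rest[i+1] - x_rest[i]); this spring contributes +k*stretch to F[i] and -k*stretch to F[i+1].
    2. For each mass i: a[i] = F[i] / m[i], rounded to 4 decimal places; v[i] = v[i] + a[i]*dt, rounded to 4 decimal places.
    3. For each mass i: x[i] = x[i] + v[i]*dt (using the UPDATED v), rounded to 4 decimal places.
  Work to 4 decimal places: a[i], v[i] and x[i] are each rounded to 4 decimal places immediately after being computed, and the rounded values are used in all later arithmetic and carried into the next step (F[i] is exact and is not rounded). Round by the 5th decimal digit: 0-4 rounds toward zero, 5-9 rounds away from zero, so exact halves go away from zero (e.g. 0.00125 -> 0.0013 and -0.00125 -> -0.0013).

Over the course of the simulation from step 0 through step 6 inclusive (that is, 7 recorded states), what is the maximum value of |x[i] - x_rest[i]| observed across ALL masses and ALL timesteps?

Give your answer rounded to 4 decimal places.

Step 0: x=[4.0000 8.0000 16.0000 22.0000] v=[-2.0000 0.0000 0.0000 0.0000]
Step 1: x=[3.4375 8.5000 15.7500 21.8750] v=[-2.2500 2.0000 -1.0000 -0.5000]
Step 2: x=[2.8789 9.2735 15.3594 21.6094] v=[-2.2344 3.0938 -1.5625 -1.0625]
Step 3: x=[2.4075 10.0084 14.9893 21.1875] v=[-1.8858 2.9395 -1.4805 -1.6875]
Step 4: x=[2.0986 10.4158 14.7713 20.6159] v=[-1.2356 1.6295 -0.8719 -2.2866]
Step 5: x=[1.9970 10.3280 14.7395 19.9387] v=[-0.4063 -0.3514 -0.1274 -2.7089]
Step 6: x=[2.1036 9.7502 14.8061 19.2366] v=[0.4265 -2.3112 0.2665 -2.8085]
Max displacement = 3.0030

Answer: 3.0030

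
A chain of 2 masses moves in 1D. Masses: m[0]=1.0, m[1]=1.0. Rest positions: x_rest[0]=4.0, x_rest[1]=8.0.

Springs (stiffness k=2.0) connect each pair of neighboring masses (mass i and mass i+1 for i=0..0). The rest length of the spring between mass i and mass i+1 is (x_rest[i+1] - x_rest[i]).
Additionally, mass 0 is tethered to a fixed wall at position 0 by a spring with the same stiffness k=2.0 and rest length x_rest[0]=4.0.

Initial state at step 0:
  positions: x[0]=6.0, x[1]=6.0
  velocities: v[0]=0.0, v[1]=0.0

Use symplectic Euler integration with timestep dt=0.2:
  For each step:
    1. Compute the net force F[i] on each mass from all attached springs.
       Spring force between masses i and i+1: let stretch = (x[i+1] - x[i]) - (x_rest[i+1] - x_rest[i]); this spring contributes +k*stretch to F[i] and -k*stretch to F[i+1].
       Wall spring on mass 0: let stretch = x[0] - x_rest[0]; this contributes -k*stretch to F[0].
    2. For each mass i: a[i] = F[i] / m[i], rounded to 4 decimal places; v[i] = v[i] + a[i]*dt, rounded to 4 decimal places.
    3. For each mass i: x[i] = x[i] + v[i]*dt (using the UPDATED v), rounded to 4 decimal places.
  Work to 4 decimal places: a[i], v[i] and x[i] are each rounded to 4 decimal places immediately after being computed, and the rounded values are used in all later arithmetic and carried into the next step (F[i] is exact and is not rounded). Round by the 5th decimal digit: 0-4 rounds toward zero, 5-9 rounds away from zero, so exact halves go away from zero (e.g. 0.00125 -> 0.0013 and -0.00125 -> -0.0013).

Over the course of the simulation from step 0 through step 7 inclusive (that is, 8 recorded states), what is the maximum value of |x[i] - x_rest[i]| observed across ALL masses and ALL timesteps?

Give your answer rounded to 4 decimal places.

Step 0: x=[6.0000 6.0000] v=[0.0000 0.0000]
Step 1: x=[5.5200 6.3200] v=[-2.4000 1.6000]
Step 2: x=[4.6624 6.8960] v=[-4.2880 2.8800]
Step 3: x=[3.6105 7.6133] v=[-5.2595 3.5866]
Step 4: x=[2.5900 8.3304] v=[-5.1026 3.5855]
Step 5: x=[1.8215 8.9083] v=[-3.8424 2.8893]
Step 6: x=[1.4742 9.2392] v=[-1.7363 1.6546]
Step 7: x=[1.6302 9.2689] v=[0.7800 0.1486]
Max displacement = 2.5258

Answer: 2.5258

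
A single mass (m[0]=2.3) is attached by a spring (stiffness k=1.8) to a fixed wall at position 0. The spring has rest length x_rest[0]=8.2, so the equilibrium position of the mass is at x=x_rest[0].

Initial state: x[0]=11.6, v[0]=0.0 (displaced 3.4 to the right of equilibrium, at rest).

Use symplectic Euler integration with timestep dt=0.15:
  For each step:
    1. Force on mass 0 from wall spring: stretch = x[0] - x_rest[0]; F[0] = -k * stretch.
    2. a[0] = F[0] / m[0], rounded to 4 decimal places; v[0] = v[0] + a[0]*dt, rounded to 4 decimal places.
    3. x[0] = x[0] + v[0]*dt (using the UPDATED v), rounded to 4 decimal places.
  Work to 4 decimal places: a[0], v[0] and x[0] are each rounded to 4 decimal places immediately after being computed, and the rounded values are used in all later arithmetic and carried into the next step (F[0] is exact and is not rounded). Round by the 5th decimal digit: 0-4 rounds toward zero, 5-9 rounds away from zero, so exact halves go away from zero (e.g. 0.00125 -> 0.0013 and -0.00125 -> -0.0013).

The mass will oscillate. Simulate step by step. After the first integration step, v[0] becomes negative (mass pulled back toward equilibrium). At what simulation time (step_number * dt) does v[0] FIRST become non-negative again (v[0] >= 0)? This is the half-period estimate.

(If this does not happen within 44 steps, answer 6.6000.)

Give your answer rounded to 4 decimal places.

Step 0: x=[11.6000] v=[0.0000]
Step 1: x=[11.5401] v=[-0.3991]
Step 2: x=[11.4214] v=[-0.7912]
Step 3: x=[11.2460] v=[-1.1694]
Step 4: x=[11.0170] v=[-1.5270]
Step 5: x=[10.7383] v=[-1.8577]
Step 6: x=[10.4149] v=[-2.1557]
Step 7: x=[10.0525] v=[-2.4157]
Step 8: x=[9.6575] v=[-2.6332]
Step 9: x=[9.2369] v=[-2.8043]
Step 10: x=[8.7980] v=[-2.9260]
Step 11: x=[8.3486] v=[-2.9962]
Step 12: x=[7.8966] v=[-3.0136]
Step 13: x=[7.4499] v=[-2.9780]
Step 14: x=[7.0164] v=[-2.8900]
Step 15: x=[6.6037] v=[-2.7511]
Step 16: x=[6.2191] v=[-2.5637]
Step 17: x=[5.8694] v=[-2.3312]
Step 18: x=[5.5608] v=[-2.0576]
Step 19: x=[5.2986] v=[-1.7478]
Step 20: x=[5.0875] v=[-1.4072]
Step 21: x=[4.9312] v=[-1.0418]
Step 22: x=[4.8325] v=[-0.6581]
Step 23: x=[4.7931] v=[-0.2628]
Step 24: x=[4.8137] v=[0.1371]
First v>=0 after going negative at step 24, time=3.6000

Answer: 3.6000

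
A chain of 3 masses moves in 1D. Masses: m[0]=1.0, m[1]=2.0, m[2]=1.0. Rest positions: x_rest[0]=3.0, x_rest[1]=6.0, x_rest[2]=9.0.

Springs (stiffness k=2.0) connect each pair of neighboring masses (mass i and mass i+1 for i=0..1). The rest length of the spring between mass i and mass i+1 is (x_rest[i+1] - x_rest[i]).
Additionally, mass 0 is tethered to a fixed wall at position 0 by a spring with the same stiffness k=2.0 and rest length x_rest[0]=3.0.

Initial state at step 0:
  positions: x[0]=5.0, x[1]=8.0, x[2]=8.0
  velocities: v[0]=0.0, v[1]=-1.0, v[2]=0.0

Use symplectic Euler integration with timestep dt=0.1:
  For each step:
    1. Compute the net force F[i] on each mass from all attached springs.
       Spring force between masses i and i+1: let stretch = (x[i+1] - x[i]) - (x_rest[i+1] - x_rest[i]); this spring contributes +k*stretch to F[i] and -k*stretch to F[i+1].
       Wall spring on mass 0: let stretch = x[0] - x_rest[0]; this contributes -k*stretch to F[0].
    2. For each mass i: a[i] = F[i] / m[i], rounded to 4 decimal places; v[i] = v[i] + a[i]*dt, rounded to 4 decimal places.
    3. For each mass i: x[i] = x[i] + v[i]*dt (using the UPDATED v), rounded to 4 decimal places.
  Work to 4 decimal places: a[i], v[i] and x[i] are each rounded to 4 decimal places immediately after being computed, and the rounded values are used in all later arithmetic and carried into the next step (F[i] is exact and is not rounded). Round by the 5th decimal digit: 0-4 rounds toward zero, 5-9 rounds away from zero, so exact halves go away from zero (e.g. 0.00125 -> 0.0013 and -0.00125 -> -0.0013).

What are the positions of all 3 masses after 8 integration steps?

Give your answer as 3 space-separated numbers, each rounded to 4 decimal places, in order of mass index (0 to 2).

Answer: 3.6194 6.4264 9.6564

Derivation:
Step 0: x=[5.0000 8.0000 8.0000] v=[0.0000 -1.0000 0.0000]
Step 1: x=[4.9600 7.8700 8.0600] v=[-0.4000 -1.3000 0.6000]
Step 2: x=[4.8790 7.7128 8.1762] v=[-0.8100 -1.5720 1.1620]
Step 3: x=[4.7571 7.5319 8.3431] v=[-1.2190 -1.8090 1.6693]
Step 4: x=[4.5956 7.3314 8.5538] v=[-1.6155 -2.0054 2.1071]
Step 5: x=[4.3969 7.1157 8.8001] v=[-1.9875 -2.1567 2.4626]
Step 6: x=[4.1646 6.8897 9.0727] v=[-2.3231 -2.2601 2.7257]
Step 7: x=[3.9035 6.6583 9.3616] v=[-2.6110 -2.3143 2.8891]
Step 8: x=[3.6194 6.4264 9.6564] v=[-2.8407 -2.3195 2.9484]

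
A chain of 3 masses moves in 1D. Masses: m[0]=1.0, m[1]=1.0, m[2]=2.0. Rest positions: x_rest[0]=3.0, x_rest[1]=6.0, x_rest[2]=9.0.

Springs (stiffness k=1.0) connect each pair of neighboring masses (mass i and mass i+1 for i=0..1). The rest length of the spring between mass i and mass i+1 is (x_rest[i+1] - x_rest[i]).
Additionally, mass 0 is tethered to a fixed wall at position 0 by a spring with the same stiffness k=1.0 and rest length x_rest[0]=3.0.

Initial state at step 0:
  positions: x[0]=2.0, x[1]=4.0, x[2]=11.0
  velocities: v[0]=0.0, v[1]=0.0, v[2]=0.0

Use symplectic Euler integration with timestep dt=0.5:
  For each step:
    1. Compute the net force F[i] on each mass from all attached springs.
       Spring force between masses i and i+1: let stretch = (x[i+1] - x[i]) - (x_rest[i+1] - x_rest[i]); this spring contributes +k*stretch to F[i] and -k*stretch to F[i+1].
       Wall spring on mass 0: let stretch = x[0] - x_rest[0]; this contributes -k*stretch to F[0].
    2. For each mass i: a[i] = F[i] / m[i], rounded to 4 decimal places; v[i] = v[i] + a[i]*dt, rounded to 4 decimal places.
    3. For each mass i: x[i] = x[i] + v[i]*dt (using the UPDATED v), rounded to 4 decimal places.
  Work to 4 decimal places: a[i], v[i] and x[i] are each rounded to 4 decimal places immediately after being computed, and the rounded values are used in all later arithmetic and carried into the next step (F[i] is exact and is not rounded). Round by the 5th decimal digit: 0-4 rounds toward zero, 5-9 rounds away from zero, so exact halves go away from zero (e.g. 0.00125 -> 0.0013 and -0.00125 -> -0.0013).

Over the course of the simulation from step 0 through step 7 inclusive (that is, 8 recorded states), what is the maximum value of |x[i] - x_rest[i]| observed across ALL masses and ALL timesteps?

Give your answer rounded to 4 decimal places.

Step 0: x=[2.0000 4.0000 11.0000] v=[0.0000 0.0000 0.0000]
Step 1: x=[2.0000 5.2500 10.5000] v=[0.0000 2.5000 -1.0000]
Step 2: x=[2.3125 7.0000 9.7188] v=[0.6250 3.5000 -1.5625]
Step 3: x=[3.2188 8.2579 8.9727] v=[1.8125 2.5157 -1.4922]
Step 4: x=[4.5802 8.4347 8.5123] v=[2.7227 0.3536 -0.9209]
Step 5: x=[5.7602 7.6673 8.4172] v=[2.3599 -1.5349 -0.1903]
Step 6: x=[5.9769 6.6106 8.6034] v=[0.4334 -2.1135 0.3723]
Step 7: x=[4.8578 5.8936 8.9155] v=[-2.2382 -1.4340 0.6241]
Max displacement = 2.9769

Answer: 2.9769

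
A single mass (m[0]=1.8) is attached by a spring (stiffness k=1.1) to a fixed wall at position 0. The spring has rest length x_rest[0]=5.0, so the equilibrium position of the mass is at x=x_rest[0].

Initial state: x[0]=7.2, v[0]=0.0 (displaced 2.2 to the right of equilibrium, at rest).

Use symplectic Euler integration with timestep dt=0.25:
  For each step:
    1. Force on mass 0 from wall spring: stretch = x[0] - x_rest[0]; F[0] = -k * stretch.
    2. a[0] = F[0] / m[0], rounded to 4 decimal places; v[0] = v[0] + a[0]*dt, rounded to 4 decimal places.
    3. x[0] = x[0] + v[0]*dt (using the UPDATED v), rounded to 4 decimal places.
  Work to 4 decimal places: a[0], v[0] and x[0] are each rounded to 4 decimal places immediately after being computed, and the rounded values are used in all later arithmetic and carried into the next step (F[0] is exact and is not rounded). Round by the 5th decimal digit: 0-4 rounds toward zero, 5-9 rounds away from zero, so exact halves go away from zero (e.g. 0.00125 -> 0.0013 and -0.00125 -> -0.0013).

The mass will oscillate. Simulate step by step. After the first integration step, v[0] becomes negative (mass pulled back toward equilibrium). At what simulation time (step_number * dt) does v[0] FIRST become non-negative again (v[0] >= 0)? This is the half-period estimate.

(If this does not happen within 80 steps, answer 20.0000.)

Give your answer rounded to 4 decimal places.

Step 0: x=[7.2000] v=[0.0000]
Step 1: x=[7.1160] v=[-0.3361]
Step 2: x=[6.9512] v=[-0.6594]
Step 3: x=[6.7118] v=[-0.9575]
Step 4: x=[6.4071] v=[-1.2190]
Step 5: x=[6.0486] v=[-1.4340]
Step 6: x=[5.6501] v=[-1.5942]
Step 7: x=[5.2267] v=[-1.6935]
Step 8: x=[4.7947] v=[-1.7281]
Step 9: x=[4.3705] v=[-1.6967]
Step 10: x=[3.9704] v=[-1.6005]
Step 11: x=[3.6096] v=[-1.4432]
Step 12: x=[3.3019] v=[-1.2308]
Step 13: x=[3.0591] v=[-0.9714]
Step 14: x=[2.8904] v=[-0.6749]
Step 15: x=[2.8023] v=[-0.3526]
Step 16: x=[2.7981] v=[-0.0169]
Step 17: x=[2.8780] v=[0.3195]
First v>=0 after going negative at step 17, time=4.2500

Answer: 4.2500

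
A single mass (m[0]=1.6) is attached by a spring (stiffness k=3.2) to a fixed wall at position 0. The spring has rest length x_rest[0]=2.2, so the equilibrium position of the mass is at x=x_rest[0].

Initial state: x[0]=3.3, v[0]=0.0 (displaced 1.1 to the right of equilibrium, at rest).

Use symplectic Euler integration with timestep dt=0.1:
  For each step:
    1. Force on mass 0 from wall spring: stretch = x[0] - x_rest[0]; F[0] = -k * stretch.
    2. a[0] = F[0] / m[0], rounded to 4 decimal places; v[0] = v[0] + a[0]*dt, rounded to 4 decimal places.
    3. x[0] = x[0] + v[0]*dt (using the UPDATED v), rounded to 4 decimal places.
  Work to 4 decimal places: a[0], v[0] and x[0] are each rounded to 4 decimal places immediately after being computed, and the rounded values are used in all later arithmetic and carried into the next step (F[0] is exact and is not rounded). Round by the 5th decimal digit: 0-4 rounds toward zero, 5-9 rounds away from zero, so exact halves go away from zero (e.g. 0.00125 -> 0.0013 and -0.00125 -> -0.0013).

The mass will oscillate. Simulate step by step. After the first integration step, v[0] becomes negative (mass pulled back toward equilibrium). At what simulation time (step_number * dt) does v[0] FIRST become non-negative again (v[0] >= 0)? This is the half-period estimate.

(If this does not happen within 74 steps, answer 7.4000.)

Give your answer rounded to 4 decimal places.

Answer: 2.3000

Derivation:
Step 0: x=[3.3000] v=[0.0000]
Step 1: x=[3.2780] v=[-0.2200]
Step 2: x=[3.2344] v=[-0.4356]
Step 3: x=[3.1702] v=[-0.6425]
Step 4: x=[3.0866] v=[-0.8365]
Step 5: x=[2.9852] v=[-1.0138]
Step 6: x=[2.8681] v=[-1.1708]
Step 7: x=[2.7377] v=[-1.3044]
Step 8: x=[2.5965] v=[-1.4119]
Step 9: x=[2.4474] v=[-1.4912]
Step 10: x=[2.2933] v=[-1.5407]
Step 11: x=[2.1374] v=[-1.5594]
Step 12: x=[1.9827] v=[-1.5469]
Step 13: x=[1.8324] v=[-1.5034]
Step 14: x=[1.6894] v=[-1.4299]
Step 15: x=[1.5566] v=[-1.3278]
Step 16: x=[1.4367] v=[-1.1991]
Step 17: x=[1.3321] v=[-1.0464]
Step 18: x=[1.2448] v=[-0.8728]
Step 19: x=[1.1766] v=[-0.6818]
Step 20: x=[1.1289] v=[-0.4771]
Step 21: x=[1.1026] v=[-0.2629]
Step 22: x=[1.0983] v=[-0.0434]
Step 23: x=[1.1160] v=[0.1769]
First v>=0 after going negative at step 23, time=2.3000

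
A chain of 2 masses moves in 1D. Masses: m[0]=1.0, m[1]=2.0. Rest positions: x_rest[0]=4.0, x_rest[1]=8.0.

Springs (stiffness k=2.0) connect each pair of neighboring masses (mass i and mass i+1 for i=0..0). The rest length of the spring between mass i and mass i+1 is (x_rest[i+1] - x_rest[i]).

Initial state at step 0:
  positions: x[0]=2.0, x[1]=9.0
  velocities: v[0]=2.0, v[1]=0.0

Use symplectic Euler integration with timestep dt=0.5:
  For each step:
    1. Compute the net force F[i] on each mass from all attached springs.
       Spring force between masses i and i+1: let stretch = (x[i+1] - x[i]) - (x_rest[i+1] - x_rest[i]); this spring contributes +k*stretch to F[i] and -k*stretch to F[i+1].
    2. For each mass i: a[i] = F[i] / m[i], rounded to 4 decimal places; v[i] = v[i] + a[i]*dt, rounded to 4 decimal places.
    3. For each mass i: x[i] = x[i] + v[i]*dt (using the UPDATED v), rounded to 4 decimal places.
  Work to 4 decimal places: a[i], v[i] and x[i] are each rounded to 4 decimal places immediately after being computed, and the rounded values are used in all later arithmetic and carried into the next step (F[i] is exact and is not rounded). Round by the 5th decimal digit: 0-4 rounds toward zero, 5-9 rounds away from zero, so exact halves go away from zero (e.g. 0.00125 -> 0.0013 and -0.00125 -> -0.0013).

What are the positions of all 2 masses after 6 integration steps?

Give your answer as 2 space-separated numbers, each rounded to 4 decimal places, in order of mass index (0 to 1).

Answer: 3.3395 11.3305

Derivation:
Step 0: x=[2.0000 9.0000] v=[2.0000 0.0000]
Step 1: x=[4.5000 8.2500] v=[5.0000 -1.5000]
Step 2: x=[6.8750 7.5625] v=[4.7500 -1.3750]
Step 3: x=[7.5938 7.7032] v=[1.4375 0.2813]
Step 4: x=[6.3673 8.8165] v=[-2.4531 2.2266]
Step 5: x=[4.3654 10.3175] v=[-4.0039 3.0020]
Step 6: x=[3.3395 11.3305] v=[-2.0518 2.0260]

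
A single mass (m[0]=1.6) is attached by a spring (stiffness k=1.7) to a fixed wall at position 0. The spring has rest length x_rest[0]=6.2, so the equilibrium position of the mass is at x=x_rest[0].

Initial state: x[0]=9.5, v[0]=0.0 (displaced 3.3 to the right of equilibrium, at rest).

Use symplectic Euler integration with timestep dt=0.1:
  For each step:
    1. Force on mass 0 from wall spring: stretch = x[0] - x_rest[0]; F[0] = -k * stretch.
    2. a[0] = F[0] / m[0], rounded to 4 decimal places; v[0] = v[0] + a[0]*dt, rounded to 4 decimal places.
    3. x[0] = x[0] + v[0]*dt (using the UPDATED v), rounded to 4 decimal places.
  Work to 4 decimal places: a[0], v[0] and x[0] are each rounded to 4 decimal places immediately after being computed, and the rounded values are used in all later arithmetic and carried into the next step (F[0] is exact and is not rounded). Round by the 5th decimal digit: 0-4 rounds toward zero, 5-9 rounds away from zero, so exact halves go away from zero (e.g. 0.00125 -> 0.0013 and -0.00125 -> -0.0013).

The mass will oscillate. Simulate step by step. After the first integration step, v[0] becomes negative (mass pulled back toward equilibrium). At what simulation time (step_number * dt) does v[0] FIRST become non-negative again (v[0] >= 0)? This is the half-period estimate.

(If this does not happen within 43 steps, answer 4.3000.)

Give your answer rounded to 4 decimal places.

Answer: 3.1000

Derivation:
Step 0: x=[9.5000] v=[0.0000]
Step 1: x=[9.4649] v=[-0.3506]
Step 2: x=[9.3952] v=[-0.6975]
Step 3: x=[9.2915] v=[-1.0370]
Step 4: x=[9.1550] v=[-1.3655]
Step 5: x=[8.9871] v=[-1.6795]
Step 6: x=[8.7895] v=[-1.9756]
Step 7: x=[8.5644] v=[-2.2507]
Step 8: x=[8.3142] v=[-2.5019]
Step 9: x=[8.0416] v=[-2.7265]
Step 10: x=[7.7494] v=[-2.9222]
Step 11: x=[7.4407] v=[-3.0868]
Step 12: x=[7.1188] v=[-3.2186]
Step 13: x=[6.7872] v=[-3.3162]
Step 14: x=[6.4493] v=[-3.3786]
Step 15: x=[6.1088] v=[-3.4051]
Step 16: x=[5.7693] v=[-3.3954]
Step 17: x=[5.4343] v=[-3.3496]
Step 18: x=[5.1075] v=[-3.2682]
Step 19: x=[4.7923] v=[-3.1521]
Step 20: x=[4.4921] v=[-3.0025]
Step 21: x=[4.2100] v=[-2.8210]
Step 22: x=[3.9490] v=[-2.6096]
Step 23: x=[3.7120] v=[-2.3704]
Step 24: x=[3.5014] v=[-2.1061]
Step 25: x=[3.3195] v=[-1.8194]
Step 26: x=[3.1682] v=[-1.5134]
Step 27: x=[3.0491] v=[-1.1913]
Step 28: x=[2.9635] v=[-0.8565]
Step 29: x=[2.9122] v=[-0.5126]
Step 30: x=[2.8959] v=[-0.1633]
Step 31: x=[2.9147] v=[0.1878]
First v>=0 after going negative at step 31, time=3.1000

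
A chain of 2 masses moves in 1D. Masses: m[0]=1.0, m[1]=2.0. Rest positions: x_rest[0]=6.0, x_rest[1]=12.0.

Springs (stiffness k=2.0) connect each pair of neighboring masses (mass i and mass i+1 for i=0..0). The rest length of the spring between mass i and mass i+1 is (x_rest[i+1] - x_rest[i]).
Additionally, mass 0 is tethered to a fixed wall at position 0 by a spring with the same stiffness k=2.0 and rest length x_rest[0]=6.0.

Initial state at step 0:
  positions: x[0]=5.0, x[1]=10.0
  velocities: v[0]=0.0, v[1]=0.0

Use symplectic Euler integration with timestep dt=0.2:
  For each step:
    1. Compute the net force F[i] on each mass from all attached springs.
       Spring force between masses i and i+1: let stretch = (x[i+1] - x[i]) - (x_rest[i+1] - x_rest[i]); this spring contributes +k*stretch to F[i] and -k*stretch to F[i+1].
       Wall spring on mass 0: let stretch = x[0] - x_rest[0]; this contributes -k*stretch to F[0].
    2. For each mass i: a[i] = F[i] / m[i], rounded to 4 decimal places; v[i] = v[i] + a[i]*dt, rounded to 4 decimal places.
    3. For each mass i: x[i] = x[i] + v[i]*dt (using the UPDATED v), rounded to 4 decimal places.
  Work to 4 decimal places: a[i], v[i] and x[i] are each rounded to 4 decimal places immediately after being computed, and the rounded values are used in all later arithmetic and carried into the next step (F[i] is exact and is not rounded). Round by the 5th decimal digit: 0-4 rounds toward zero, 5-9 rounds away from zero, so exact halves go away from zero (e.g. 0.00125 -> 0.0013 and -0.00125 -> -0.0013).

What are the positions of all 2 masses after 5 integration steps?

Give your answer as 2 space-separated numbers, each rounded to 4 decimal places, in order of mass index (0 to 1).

Step 0: x=[5.0000 10.0000] v=[0.0000 0.0000]
Step 1: x=[5.0000 10.0400] v=[0.0000 0.2000]
Step 2: x=[5.0032 10.1184] v=[0.0160 0.3920]
Step 3: x=[5.0154 10.2322] v=[0.0608 0.5690]
Step 4: x=[5.0437 10.3773] v=[0.1414 0.7256]
Step 5: x=[5.0952 10.5491] v=[0.2574 0.8589]

Answer: 5.0952 10.5491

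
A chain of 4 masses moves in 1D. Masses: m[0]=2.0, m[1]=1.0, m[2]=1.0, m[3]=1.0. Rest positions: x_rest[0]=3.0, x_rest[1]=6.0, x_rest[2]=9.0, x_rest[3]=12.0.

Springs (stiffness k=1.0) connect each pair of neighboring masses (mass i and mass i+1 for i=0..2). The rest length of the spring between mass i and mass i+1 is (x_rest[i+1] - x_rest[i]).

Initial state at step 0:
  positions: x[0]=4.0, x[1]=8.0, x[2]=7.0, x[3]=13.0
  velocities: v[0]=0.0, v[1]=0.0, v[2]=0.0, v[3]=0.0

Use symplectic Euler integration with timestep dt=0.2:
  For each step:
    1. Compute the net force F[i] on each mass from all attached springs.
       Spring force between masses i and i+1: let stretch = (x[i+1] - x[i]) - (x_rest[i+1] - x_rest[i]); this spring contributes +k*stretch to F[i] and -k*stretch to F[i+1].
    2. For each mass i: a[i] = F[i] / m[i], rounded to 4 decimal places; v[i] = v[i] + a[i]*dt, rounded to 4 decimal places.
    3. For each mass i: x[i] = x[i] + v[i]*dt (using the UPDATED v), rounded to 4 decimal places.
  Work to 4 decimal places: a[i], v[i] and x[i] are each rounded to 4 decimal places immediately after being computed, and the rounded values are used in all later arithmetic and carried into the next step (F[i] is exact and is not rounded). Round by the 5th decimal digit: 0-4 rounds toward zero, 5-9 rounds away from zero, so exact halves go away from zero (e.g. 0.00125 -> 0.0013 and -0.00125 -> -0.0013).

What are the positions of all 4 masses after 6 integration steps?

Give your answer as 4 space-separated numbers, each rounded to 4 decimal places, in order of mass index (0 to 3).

Step 0: x=[4.0000 8.0000 7.0000 13.0000] v=[0.0000 0.0000 0.0000 0.0000]
Step 1: x=[4.0200 7.8000 7.2800 12.8800] v=[0.1000 -1.0000 1.4000 -0.6000]
Step 2: x=[4.0556 7.4280 7.8048 12.6560] v=[0.1780 -1.8600 2.6240 -1.1200]
Step 3: x=[4.0986 6.9362 8.5086 12.3580] v=[0.2152 -2.4591 3.5189 -1.4902]
Step 4: x=[4.1384 6.3938 9.3035 12.0260] v=[0.1990 -2.7121 3.9743 -1.6601]
Step 5: x=[4.1633 5.8776 10.0909 11.7051] v=[0.1245 -2.5812 3.9369 -1.6046]
Step 6: x=[4.1625 5.4613 10.7743 11.4396] v=[-0.0041 -2.0814 3.4171 -1.3274]

Answer: 4.1625 5.4613 10.7743 11.4396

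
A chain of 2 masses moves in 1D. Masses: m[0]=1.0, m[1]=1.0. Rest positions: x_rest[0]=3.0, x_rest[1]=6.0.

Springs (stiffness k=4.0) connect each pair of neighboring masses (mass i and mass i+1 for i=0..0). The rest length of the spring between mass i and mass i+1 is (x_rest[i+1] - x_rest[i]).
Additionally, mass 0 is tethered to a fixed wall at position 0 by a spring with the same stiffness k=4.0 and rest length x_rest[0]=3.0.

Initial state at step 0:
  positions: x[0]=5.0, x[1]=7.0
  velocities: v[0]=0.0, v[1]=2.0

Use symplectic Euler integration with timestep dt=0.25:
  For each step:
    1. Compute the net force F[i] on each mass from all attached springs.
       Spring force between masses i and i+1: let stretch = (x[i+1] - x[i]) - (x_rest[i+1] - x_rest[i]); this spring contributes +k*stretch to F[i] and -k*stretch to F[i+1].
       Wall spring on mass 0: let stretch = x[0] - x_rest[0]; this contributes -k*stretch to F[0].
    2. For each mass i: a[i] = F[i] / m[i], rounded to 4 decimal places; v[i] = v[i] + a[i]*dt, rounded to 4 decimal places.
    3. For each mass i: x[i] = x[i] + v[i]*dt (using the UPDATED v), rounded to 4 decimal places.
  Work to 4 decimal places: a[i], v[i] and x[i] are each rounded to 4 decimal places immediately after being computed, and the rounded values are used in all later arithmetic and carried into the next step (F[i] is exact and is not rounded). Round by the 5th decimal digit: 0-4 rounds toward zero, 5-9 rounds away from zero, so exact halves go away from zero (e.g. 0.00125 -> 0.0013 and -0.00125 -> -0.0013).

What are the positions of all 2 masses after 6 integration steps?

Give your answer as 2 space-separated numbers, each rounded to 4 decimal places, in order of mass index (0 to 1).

Step 0: x=[5.0000 7.0000] v=[0.0000 2.0000]
Step 1: x=[4.2500 7.7500] v=[-3.0000 3.0000]
Step 2: x=[3.3125 8.3750] v=[-3.7500 2.5000]
Step 3: x=[2.8125 8.4844] v=[-2.0000 0.4375]
Step 4: x=[3.0274 7.9258] v=[0.8594 -2.2344]
Step 5: x=[3.7100 6.8926] v=[2.7304 -4.1328]
Step 6: x=[4.2608 5.8138] v=[2.2030 -4.3154]

Answer: 4.2608 5.8138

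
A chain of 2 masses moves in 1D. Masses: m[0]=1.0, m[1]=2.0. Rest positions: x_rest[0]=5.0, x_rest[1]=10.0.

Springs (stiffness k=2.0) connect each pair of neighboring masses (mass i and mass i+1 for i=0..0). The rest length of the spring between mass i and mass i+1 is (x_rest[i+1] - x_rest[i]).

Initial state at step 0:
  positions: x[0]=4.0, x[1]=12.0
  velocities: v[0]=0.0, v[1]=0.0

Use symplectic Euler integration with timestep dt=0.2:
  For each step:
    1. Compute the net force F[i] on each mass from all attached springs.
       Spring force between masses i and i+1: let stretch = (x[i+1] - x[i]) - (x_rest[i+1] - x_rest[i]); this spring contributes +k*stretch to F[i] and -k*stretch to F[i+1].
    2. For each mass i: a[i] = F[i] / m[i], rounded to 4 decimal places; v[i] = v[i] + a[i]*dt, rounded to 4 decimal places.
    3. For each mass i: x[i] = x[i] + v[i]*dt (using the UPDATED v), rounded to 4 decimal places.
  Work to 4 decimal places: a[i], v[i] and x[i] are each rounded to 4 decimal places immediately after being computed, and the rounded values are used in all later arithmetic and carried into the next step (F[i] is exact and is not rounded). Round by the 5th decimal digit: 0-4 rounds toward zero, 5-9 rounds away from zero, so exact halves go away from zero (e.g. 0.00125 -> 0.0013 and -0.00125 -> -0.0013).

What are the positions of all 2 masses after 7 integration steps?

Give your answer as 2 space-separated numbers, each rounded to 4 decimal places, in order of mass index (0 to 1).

Answer: 7.7517 10.1240

Derivation:
Step 0: x=[4.0000 12.0000] v=[0.0000 0.0000]
Step 1: x=[4.2400 11.8800] v=[1.2000 -0.6000]
Step 2: x=[4.6912 11.6544] v=[2.2560 -1.1280]
Step 3: x=[5.2995 11.3503] v=[3.0413 -1.5206]
Step 4: x=[5.9918 11.0041] v=[3.4616 -1.7308]
Step 5: x=[6.6851 10.6574] v=[3.4665 -1.7333]
Step 6: x=[7.2962 10.3518] v=[3.0554 -1.5278]
Step 7: x=[7.7517 10.1240] v=[2.2776 -1.1389]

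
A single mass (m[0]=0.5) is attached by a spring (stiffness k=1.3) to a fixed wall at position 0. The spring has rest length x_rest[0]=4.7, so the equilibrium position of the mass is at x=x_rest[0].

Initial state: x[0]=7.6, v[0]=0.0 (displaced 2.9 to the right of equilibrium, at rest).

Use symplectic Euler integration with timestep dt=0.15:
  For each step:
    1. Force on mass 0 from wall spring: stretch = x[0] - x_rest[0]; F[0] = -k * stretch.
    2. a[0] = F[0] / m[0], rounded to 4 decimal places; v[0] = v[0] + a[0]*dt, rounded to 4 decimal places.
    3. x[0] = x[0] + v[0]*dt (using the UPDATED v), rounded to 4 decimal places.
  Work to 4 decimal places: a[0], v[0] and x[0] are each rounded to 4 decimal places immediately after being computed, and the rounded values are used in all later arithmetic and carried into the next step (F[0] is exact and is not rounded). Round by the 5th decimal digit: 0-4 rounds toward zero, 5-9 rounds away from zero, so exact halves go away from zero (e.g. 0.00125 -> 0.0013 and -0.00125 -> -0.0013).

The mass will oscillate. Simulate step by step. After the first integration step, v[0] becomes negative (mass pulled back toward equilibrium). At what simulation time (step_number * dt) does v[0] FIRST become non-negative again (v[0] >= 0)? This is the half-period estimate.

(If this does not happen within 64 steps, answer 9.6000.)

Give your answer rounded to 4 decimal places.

Answer: 1.9500

Derivation:
Step 0: x=[7.6000] v=[0.0000]
Step 1: x=[7.4304] v=[-1.1310]
Step 2: x=[7.1010] v=[-2.1959]
Step 3: x=[6.6312] v=[-3.1323]
Step 4: x=[6.0484] v=[-3.8855]
Step 5: x=[5.3867] v=[-4.4114]
Step 6: x=[4.6848] v=[-4.6792]
Step 7: x=[3.9838] v=[-4.6733]
Step 8: x=[3.3247] v=[-4.3940]
Step 9: x=[2.7461] v=[-3.8576]
Step 10: x=[2.2818] v=[-3.0956]
Step 11: x=[1.9589] v=[-2.1525]
Step 12: x=[1.7964] v=[-1.0835]
Step 13: x=[1.8037] v=[0.0489]
First v>=0 after going negative at step 13, time=1.9500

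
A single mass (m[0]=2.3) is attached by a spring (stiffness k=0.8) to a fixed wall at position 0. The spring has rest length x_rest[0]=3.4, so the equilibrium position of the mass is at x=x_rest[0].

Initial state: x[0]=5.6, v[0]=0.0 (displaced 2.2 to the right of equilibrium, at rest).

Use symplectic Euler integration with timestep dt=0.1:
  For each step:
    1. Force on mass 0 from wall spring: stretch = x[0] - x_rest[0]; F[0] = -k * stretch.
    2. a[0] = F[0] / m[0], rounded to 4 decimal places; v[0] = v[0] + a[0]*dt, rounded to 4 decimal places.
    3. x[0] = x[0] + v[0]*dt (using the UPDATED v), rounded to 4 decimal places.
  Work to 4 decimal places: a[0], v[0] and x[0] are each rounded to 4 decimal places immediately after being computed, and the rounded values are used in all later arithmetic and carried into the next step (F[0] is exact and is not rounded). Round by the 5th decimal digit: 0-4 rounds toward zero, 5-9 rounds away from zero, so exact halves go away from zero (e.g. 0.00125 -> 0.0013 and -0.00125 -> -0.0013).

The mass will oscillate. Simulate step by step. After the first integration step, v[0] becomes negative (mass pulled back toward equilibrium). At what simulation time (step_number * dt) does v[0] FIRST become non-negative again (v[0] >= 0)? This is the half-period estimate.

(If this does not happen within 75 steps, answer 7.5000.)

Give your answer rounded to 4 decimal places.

Step 0: x=[5.6000] v=[0.0000]
Step 1: x=[5.5924] v=[-0.0765]
Step 2: x=[5.5771] v=[-0.1528]
Step 3: x=[5.5543] v=[-0.2285]
Step 4: x=[5.5240] v=[-0.3034]
Step 5: x=[5.4863] v=[-0.3773]
Step 6: x=[5.4413] v=[-0.4499]
Step 7: x=[5.3892] v=[-0.5209]
Step 8: x=[5.3302] v=[-0.5901]
Step 9: x=[5.2645] v=[-0.6572]
Step 10: x=[5.1923] v=[-0.7221]
Step 11: x=[5.1139] v=[-0.7844]
Step 12: x=[5.0295] v=[-0.8440]
Step 13: x=[4.9394] v=[-0.9007]
Step 14: x=[4.8440] v=[-0.9542]
Step 15: x=[4.7436] v=[-1.0044]
Step 16: x=[4.6385] v=[-1.0511]
Step 17: x=[4.5291] v=[-1.0942]
Step 18: x=[4.4158] v=[-1.1335]
Step 19: x=[4.2989] v=[-1.1688]
Step 20: x=[4.1789] v=[-1.2001]
Step 21: x=[4.0562] v=[-1.2272]
Step 22: x=[3.9312] v=[-1.2500]
Step 23: x=[3.8044] v=[-1.2685]
Step 24: x=[3.6761] v=[-1.2826]
Step 25: x=[3.5469] v=[-1.2922]
Step 26: x=[3.4172] v=[-1.2973]
Step 27: x=[3.2874] v=[-1.2979]
Step 28: x=[3.1580] v=[-1.2940]
Step 29: x=[3.0294] v=[-1.2856]
Step 30: x=[2.9021] v=[-1.2727]
Step 31: x=[2.7766] v=[-1.2554]
Step 32: x=[2.6532] v=[-1.2337]
Step 33: x=[2.5324] v=[-1.2077]
Step 34: x=[2.4147] v=[-1.1775]
Step 35: x=[2.3004] v=[-1.1432]
Step 36: x=[2.1899] v=[-1.1050]
Step 37: x=[2.0836] v=[-1.0629]
Step 38: x=[1.9819] v=[-1.0171]
Step 39: x=[1.8851] v=[-0.9678]
Step 40: x=[1.7936] v=[-0.9151]
Step 41: x=[1.7077] v=[-0.8592]
Step 42: x=[1.6277] v=[-0.8003]
Step 43: x=[1.5538] v=[-0.7387]
Step 44: x=[1.4864] v=[-0.6745]
Step 45: x=[1.4256] v=[-0.6079]
Step 46: x=[1.3717] v=[-0.5392]
Step 47: x=[1.3248] v=[-0.4687]
Step 48: x=[1.2852] v=[-0.3965]
Step 49: x=[1.2529] v=[-0.3229]
Step 50: x=[1.2281] v=[-0.2482]
Step 51: x=[1.2108] v=[-0.1727]
Step 52: x=[1.2011] v=[-0.0966]
Step 53: x=[1.1991] v=[-0.0201]
Step 54: x=[1.2048] v=[0.0565]
First v>=0 after going negative at step 54, time=5.4000

Answer: 5.4000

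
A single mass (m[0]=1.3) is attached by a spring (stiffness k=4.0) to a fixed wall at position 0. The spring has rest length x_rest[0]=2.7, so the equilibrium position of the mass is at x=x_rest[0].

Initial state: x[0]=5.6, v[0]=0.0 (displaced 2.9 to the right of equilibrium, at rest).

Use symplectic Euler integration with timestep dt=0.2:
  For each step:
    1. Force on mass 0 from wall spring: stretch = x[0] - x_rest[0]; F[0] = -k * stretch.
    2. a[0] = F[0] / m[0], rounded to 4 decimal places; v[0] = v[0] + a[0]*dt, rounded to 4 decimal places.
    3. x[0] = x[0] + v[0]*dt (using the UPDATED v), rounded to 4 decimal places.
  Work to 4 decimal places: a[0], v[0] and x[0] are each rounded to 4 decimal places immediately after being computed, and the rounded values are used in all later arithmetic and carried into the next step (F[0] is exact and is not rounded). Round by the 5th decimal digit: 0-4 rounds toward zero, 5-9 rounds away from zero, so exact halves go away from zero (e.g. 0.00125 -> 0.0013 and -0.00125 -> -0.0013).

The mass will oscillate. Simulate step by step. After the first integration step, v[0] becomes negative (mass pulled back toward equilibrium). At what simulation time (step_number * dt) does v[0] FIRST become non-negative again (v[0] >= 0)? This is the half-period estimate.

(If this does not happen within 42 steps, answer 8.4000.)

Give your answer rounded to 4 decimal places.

Step 0: x=[5.6000] v=[0.0000]
Step 1: x=[5.2431] v=[-1.7846]
Step 2: x=[4.5732] v=[-3.3496]
Step 3: x=[3.6727] v=[-4.5023]
Step 4: x=[2.6525] v=[-5.1009]
Step 5: x=[1.6382] v=[-5.0717]
Step 6: x=[0.7545] v=[-4.4183]
Step 7: x=[0.1103] v=[-3.2211]
Step 8: x=[-0.2152] v=[-1.6274]
Step 9: x=[-0.1819] v=[0.1666]
First v>=0 after going negative at step 9, time=1.8000

Answer: 1.8000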